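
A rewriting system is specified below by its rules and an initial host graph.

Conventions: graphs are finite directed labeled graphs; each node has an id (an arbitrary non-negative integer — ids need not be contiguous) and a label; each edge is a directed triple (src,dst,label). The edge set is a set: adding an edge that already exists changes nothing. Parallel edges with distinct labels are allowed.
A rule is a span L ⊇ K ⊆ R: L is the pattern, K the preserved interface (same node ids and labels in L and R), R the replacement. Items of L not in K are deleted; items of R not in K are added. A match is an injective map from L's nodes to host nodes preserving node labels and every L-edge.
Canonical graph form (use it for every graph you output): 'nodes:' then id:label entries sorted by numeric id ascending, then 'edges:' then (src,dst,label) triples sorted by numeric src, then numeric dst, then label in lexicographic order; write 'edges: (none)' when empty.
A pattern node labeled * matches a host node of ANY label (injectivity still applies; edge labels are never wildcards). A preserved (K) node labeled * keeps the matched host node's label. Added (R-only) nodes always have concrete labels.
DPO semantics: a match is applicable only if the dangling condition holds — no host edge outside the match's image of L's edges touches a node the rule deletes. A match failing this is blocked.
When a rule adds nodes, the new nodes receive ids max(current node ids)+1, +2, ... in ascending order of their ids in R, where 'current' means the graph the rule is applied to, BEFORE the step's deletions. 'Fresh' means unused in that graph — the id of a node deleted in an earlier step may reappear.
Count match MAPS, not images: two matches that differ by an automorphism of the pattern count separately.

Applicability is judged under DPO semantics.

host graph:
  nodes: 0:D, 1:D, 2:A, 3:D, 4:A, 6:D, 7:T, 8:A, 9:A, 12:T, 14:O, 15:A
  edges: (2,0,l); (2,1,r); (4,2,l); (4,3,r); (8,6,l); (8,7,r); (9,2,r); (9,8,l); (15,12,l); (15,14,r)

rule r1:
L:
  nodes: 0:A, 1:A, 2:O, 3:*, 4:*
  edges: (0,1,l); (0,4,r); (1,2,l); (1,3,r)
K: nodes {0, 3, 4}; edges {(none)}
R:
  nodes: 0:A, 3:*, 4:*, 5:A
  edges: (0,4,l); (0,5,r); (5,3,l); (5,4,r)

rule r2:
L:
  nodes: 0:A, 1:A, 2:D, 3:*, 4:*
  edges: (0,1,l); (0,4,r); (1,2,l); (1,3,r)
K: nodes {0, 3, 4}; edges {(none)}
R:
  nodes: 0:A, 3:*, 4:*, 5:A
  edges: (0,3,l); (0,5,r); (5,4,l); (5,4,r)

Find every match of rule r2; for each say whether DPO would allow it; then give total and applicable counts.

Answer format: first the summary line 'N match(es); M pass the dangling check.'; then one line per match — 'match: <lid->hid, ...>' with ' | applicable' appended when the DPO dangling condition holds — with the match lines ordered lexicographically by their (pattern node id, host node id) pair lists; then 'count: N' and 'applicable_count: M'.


2 match(es); 1 pass the dangling check.
match: 0->4, 1->2, 2->0, 3->1, 4->3
match: 0->9, 1->8, 2->6, 3->7, 4->2 | applicable
count: 2
applicable_count: 1


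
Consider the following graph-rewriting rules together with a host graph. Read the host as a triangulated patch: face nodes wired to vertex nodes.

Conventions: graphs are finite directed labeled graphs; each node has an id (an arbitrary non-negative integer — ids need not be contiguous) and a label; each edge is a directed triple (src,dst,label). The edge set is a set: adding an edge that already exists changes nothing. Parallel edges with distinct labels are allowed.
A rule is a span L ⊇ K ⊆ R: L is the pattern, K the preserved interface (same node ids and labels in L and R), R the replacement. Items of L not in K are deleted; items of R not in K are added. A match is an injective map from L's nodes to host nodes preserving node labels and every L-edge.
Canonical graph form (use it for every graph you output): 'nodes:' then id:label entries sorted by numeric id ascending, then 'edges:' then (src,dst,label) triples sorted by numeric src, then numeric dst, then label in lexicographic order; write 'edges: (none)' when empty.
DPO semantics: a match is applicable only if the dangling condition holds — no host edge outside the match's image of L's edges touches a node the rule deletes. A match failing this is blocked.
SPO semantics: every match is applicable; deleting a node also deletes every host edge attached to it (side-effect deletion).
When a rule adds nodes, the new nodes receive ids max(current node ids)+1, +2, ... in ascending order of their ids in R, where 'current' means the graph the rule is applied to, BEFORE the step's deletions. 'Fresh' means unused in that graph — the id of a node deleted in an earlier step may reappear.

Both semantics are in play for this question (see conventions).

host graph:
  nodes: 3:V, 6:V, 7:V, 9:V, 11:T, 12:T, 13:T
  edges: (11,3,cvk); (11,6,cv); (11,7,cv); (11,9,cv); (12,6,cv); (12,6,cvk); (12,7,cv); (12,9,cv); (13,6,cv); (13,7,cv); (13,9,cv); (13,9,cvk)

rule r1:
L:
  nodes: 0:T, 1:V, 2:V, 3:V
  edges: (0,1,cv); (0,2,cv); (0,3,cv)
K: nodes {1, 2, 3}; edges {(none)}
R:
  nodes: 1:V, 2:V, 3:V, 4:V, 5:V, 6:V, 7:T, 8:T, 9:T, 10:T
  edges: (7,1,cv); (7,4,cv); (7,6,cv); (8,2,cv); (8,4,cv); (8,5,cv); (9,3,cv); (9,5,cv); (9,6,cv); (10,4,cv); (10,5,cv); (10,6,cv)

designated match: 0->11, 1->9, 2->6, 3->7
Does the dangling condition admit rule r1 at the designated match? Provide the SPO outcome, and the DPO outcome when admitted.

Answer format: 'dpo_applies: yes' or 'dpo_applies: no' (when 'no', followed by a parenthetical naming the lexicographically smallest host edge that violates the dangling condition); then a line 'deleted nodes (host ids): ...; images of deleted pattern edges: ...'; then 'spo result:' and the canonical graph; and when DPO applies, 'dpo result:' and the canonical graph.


dpo_applies: no
(the rule deletes node 11, which keeps host edge (11,3,cvk) outside the match image — the dangling condition fails, DPO blocks; SPO proceeds and side-deletes such edges)
deleted nodes (host ids): 11; images of deleted pattern edges: (11,6,cv); (11,7,cv); (11,9,cv)
spo result:
nodes: 3:V, 6:V, 7:V, 9:V, 12:T, 13:T, 14:V, 15:V, 16:V, 17:T, 18:T, 19:T, 20:T
edges: (12,6,cv); (12,6,cvk); (12,7,cv); (12,9,cv); (13,6,cv); (13,7,cv); (13,9,cv); (13,9,cvk); (17,9,cv); (17,14,cv); (17,16,cv); (18,6,cv); (18,14,cv); (18,15,cv); (19,7,cv); (19,15,cv); (19,16,cv); (20,14,cv); (20,15,cv); (20,16,cv)


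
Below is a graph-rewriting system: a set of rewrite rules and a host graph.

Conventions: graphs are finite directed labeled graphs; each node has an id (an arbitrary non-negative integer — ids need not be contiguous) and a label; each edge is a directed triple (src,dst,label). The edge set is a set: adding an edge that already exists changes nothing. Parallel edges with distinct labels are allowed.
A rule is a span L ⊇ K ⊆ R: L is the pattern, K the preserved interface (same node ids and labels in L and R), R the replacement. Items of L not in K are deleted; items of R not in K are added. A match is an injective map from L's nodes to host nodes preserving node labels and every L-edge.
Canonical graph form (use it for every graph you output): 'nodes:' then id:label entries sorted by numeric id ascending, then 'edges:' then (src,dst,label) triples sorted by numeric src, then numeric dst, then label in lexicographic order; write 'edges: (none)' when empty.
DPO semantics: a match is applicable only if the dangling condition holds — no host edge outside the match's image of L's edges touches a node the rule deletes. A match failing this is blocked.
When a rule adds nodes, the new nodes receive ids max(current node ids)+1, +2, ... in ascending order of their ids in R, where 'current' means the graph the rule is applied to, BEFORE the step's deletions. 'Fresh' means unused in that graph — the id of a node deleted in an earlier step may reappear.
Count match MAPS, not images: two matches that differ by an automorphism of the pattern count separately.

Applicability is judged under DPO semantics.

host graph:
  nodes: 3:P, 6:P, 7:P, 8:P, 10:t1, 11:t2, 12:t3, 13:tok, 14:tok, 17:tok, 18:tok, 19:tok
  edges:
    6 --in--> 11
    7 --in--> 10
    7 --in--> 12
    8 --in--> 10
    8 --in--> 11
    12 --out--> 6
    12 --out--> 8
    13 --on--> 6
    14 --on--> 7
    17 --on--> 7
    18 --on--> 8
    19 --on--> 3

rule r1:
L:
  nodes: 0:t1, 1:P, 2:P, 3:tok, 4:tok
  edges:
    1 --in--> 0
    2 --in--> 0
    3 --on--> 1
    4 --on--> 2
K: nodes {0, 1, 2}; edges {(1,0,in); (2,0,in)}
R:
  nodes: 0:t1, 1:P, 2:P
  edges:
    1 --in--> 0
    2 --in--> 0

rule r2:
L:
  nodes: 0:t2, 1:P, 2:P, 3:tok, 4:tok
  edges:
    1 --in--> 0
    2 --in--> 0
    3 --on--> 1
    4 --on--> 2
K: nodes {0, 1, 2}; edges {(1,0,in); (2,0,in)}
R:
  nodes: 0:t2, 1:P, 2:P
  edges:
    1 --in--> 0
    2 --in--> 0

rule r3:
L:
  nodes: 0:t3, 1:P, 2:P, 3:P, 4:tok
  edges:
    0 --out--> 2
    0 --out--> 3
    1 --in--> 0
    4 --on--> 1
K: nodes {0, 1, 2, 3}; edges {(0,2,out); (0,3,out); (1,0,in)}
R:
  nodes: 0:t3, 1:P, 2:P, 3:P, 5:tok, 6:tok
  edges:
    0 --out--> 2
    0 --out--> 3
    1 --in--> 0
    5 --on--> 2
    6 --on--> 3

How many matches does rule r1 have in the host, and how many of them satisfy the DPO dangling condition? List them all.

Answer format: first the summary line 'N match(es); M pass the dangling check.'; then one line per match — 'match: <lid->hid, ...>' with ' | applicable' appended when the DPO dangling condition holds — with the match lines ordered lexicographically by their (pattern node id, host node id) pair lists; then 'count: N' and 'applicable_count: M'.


4 match(es); 4 pass the dangling check.
match: 0->10, 1->7, 2->8, 3->14, 4->18 | applicable
match: 0->10, 1->7, 2->8, 3->17, 4->18 | applicable
match: 0->10, 1->8, 2->7, 3->18, 4->14 | applicable
match: 0->10, 1->8, 2->7, 3->18, 4->17 | applicable
count: 4
applicable_count: 4


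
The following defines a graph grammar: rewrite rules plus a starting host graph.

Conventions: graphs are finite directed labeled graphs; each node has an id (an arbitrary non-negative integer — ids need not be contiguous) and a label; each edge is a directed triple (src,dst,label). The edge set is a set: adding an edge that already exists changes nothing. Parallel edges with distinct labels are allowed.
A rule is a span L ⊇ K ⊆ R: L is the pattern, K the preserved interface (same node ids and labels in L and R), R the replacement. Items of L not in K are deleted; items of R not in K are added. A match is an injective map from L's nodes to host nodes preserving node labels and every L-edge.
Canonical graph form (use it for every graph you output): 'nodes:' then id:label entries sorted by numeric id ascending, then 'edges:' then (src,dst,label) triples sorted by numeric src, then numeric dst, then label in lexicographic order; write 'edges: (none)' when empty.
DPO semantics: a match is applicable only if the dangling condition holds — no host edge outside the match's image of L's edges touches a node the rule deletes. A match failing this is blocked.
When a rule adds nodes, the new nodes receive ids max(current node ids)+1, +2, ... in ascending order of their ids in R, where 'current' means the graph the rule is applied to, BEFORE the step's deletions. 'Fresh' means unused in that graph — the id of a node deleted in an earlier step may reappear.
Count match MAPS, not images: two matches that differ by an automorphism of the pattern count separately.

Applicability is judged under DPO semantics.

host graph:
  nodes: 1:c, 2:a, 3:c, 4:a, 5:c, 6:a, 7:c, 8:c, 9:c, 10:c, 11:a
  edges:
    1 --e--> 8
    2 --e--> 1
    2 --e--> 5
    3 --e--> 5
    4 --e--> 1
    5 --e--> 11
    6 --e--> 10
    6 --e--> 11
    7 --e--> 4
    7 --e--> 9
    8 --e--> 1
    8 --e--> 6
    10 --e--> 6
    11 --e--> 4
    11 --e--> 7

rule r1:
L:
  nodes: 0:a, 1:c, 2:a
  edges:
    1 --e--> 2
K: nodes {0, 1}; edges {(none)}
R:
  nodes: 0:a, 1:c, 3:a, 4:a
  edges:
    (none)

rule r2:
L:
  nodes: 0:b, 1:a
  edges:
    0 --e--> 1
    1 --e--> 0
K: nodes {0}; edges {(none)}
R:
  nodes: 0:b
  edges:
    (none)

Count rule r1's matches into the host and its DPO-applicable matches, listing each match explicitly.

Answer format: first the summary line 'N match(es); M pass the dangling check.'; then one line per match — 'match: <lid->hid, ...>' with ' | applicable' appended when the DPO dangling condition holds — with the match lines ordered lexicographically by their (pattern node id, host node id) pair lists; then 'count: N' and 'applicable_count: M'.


12 match(es); 0 pass the dangling check.
match: 0->2, 1->5, 2->11
match: 0->2, 1->7, 2->4
match: 0->2, 1->8, 2->6
match: 0->2, 1->10, 2->6
match: 0->4, 1->5, 2->11
match: 0->4, 1->8, 2->6
match: 0->4, 1->10, 2->6
match: 0->6, 1->5, 2->11
match: 0->6, 1->7, 2->4
match: 0->11, 1->7, 2->4
match: 0->11, 1->8, 2->6
match: 0->11, 1->10, 2->6
count: 12
applicable_count: 0


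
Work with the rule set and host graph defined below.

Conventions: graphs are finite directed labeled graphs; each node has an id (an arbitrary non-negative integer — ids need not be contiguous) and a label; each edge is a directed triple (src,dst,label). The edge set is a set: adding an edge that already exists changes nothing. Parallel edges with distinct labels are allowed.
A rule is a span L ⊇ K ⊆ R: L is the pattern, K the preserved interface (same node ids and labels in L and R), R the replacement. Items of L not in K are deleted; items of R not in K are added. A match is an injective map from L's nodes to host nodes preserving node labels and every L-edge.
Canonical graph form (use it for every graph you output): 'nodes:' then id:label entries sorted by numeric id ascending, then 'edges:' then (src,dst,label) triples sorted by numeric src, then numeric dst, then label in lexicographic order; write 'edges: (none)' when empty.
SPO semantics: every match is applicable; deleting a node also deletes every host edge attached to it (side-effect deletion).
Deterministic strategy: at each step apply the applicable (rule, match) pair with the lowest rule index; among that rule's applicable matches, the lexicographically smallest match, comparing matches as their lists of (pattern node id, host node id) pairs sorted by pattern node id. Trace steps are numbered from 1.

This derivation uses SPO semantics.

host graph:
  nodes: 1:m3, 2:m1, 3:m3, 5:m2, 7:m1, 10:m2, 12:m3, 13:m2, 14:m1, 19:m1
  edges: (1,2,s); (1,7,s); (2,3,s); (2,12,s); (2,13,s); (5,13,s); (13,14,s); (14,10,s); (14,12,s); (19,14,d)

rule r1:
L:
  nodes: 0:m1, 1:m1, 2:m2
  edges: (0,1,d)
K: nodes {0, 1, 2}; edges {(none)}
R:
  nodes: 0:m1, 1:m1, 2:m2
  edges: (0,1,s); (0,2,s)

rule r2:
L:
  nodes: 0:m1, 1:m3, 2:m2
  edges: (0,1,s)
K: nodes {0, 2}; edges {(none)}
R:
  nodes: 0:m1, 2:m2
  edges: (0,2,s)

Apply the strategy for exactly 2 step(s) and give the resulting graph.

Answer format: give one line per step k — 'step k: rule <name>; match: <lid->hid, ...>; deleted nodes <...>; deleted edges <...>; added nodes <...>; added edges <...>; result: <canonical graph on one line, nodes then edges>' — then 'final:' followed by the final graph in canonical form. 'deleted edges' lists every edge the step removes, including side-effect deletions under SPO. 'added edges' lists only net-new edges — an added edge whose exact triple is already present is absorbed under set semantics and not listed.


step 1: rule r1; match: 0->19, 1->14, 2->5; deleted nodes (none); deleted edges (19,14,d); added nodes (none); added edges (19,5,s); (19,14,s); result: nodes: 1:m3, 2:m1, 3:m3, 5:m2, 7:m1, 10:m2, 12:m3, 13:m2, 14:m1, 19:m1 edges: (1,2,s); (1,7,s); (2,3,s); (2,12,s); (2,13,s); (5,13,s); (13,14,s); (14,10,s); (14,12,s); (19,5,s); (19,14,s)
step 2: rule r2; match: 0->2, 1->3, 2->5; deleted nodes 3; deleted edges (2,3,s); added nodes (none); added edges (2,5,s); result: nodes: 1:m3, 2:m1, 5:m2, 7:m1, 10:m2, 12:m3, 13:m2, 14:m1, 19:m1 edges: (1,2,s); (1,7,s); (2,5,s); (2,12,s); (2,13,s); (5,13,s); (13,14,s); (14,10,s); (14,12,s); (19,5,s); (19,14,s)
final:
nodes: 1:m3, 2:m1, 5:m2, 7:m1, 10:m2, 12:m3, 13:m2, 14:m1, 19:m1
edges: (1,2,s); (1,7,s); (2,5,s); (2,12,s); (2,13,s); (5,13,s); (13,14,s); (14,10,s); (14,12,s); (19,5,s); (19,14,s)


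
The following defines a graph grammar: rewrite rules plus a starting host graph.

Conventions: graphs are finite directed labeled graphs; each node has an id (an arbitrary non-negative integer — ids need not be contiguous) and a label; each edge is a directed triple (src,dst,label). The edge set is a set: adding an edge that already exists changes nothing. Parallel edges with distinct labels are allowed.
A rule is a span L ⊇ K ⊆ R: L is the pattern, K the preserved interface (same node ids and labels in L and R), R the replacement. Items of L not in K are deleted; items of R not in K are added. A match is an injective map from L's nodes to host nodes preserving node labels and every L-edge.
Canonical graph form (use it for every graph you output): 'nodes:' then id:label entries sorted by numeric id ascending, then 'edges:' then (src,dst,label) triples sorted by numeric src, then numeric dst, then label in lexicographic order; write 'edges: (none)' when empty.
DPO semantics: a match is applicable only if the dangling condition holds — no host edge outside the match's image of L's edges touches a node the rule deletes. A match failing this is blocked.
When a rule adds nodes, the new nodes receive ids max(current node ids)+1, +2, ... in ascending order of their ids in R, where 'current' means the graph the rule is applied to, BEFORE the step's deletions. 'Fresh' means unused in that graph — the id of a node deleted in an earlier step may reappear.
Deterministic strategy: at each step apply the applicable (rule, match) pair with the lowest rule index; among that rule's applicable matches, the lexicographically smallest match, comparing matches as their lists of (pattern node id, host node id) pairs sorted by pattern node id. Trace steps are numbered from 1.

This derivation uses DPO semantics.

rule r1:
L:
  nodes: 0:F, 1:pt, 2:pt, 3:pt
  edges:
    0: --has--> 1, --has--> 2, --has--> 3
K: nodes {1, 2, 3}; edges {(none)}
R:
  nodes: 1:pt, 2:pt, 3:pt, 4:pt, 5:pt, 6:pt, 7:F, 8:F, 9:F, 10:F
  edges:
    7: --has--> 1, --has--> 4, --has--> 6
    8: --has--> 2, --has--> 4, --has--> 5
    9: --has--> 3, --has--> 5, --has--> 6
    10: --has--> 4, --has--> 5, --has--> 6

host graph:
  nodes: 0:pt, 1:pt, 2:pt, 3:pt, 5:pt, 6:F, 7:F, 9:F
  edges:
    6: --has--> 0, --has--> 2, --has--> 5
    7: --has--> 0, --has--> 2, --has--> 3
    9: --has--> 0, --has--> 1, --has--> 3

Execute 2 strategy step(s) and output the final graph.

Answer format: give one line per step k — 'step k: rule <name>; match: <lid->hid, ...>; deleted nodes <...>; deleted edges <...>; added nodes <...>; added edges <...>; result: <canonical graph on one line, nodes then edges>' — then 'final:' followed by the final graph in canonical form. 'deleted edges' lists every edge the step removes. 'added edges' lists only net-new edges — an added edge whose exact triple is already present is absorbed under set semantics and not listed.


step 1: rule r1; match: 0->6, 1->0, 2->2, 3->5; deleted nodes 6; deleted edges (6,0,has); (6,2,has); (6,5,has); added nodes 10, 11, 12, 13, 14, 15, 16; added edges (13,0,has); (13,10,has); (13,12,has); (14,2,has); (14,10,has); (14,11,has); (15,5,has); (15,11,has); (15,12,has); (16,10,has); (16,11,has); (16,12,has); result: nodes: 0:pt, 1:pt, 2:pt, 3:pt, 5:pt, 7:F, 9:F, 10:pt, 11:pt, 12:pt, 13:F, 14:F, 15:F, 16:F edges: (7,0,has); (7,2,has); (7,3,has); (9,0,has); (9,1,has); (9,3,has); (13,0,has); (13,10,has); (13,12,has); (14,2,has); (14,10,has); (14,11,has); (15,5,has); (15,11,has); (15,12,has); (16,10,has); (16,11,has); (16,12,has)
step 2: rule r1; match: 0->7, 1->0, 2->2, 3->3; deleted nodes 7; deleted edges (7,0,has); (7,2,has); (7,3,has); added nodes 17, 18, 19, 20, 21, 22, 23; added edges (20,0,has); (20,17,has); (20,19,has); (21,2,has); (21,17,has); (21,18,has); (22,3,has); (22,18,has); (22,19,has); (23,17,has); (23,18,has); (23,19,has); result: nodes: 0:pt, 1:pt, 2:pt, 3:pt, 5:pt, 9:F, 10:pt, 11:pt, 12:pt, 13:F, 14:F, 15:F, 16:F, 17:pt, 18:pt, 19:pt, 20:F, 21:F, 22:F, 23:F edges: (9,0,has); (9,1,has); (9,3,has); (13,0,has); (13,10,has); (13,12,has); (14,2,has); (14,10,has); (14,11,has); (15,5,has); (15,11,has); (15,12,has); (16,10,has); (16,11,has); (16,12,has); (20,0,has); (20,17,has); (20,19,has); (21,2,has); (21,17,has); (21,18,has); (22,3,has); (22,18,has); (22,19,has); (23,17,has); (23,18,has); (23,19,has)
final:
nodes: 0:pt, 1:pt, 2:pt, 3:pt, 5:pt, 9:F, 10:pt, 11:pt, 12:pt, 13:F, 14:F, 15:F, 16:F, 17:pt, 18:pt, 19:pt, 20:F, 21:F, 22:F, 23:F
edges: (9,0,has); (9,1,has); (9,3,has); (13,0,has); (13,10,has); (13,12,has); (14,2,has); (14,10,has); (14,11,has); (15,5,has); (15,11,has); (15,12,has); (16,10,has); (16,11,has); (16,12,has); (20,0,has); (20,17,has); (20,19,has); (21,2,has); (21,17,has); (21,18,has); (22,3,has); (22,18,has); (22,19,has); (23,17,has); (23,18,has); (23,19,has)


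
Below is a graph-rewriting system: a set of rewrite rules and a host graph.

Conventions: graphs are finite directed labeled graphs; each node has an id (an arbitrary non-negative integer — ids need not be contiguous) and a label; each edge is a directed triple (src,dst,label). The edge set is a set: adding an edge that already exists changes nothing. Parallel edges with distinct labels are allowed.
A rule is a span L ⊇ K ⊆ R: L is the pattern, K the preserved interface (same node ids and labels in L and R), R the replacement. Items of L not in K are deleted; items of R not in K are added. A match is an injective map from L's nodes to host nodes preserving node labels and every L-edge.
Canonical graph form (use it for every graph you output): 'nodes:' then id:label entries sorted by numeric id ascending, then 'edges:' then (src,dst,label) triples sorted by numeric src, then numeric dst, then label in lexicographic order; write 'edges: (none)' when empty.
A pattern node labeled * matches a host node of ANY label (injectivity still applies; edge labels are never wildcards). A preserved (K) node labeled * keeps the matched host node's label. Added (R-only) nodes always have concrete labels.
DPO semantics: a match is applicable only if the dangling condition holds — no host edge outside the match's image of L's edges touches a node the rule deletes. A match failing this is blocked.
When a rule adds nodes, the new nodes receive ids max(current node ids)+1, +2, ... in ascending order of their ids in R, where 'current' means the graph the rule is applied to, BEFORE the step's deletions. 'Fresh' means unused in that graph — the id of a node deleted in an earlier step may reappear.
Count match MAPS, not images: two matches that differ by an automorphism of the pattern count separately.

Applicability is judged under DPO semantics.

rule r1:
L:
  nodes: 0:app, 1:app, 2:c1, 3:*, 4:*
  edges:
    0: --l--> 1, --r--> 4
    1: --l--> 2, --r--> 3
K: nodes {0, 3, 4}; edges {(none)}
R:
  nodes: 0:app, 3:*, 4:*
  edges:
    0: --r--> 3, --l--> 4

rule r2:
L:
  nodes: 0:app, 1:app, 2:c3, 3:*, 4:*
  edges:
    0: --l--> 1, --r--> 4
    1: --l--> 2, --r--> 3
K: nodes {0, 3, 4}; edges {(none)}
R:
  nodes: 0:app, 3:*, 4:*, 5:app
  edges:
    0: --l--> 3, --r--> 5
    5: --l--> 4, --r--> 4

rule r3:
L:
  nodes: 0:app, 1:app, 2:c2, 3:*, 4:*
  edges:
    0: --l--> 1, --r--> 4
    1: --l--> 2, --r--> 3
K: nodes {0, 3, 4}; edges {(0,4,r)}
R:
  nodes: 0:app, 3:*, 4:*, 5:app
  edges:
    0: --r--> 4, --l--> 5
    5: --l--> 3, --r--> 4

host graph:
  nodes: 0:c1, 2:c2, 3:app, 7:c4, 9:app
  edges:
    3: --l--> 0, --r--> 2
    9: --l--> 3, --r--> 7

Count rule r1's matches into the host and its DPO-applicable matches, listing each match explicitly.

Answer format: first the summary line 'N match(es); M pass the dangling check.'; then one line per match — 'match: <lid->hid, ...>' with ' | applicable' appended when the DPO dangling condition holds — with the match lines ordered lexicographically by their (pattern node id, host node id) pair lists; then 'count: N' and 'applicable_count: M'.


1 match(es); 1 pass the dangling check.
match: 0->9, 1->3, 2->0, 3->2, 4->7 | applicable
count: 1
applicable_count: 1


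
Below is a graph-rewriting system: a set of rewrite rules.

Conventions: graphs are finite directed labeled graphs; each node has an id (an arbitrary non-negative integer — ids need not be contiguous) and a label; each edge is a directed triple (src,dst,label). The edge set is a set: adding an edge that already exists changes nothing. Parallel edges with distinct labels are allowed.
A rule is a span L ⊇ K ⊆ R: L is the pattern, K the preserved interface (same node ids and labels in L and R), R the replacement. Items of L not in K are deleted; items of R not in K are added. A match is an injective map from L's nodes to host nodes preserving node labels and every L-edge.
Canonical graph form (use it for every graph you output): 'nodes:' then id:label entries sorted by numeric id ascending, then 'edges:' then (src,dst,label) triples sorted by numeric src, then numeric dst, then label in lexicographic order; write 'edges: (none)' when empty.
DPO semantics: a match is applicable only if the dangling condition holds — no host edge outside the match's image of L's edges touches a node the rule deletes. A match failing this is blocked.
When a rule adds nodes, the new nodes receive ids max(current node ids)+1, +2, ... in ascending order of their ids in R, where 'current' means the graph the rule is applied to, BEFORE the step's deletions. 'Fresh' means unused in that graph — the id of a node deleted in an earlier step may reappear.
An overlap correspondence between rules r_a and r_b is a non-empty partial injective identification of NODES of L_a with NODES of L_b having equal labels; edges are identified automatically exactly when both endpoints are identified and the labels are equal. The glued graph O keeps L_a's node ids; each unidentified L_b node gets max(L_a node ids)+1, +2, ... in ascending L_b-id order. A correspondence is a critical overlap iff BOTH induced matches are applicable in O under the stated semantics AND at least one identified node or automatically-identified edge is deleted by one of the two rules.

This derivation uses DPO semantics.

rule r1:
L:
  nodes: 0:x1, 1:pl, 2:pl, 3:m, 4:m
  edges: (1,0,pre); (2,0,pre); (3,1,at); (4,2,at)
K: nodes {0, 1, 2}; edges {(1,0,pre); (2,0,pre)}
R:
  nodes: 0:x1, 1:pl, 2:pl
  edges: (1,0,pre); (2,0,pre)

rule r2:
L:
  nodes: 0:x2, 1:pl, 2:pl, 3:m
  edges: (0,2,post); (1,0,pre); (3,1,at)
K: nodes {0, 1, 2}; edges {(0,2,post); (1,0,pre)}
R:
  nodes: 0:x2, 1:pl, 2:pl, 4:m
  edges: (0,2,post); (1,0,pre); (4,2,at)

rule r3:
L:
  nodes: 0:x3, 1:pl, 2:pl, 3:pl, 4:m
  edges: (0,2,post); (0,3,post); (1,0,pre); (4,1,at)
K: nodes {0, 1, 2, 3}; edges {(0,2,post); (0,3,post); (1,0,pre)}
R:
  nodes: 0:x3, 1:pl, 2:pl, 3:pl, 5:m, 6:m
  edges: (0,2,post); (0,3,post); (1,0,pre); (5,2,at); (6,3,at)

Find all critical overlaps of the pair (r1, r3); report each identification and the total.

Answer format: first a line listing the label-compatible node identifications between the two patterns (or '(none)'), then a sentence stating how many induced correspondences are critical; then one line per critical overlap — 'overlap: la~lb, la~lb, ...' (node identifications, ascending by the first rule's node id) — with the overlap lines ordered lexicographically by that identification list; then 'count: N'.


label-compatible node identifications between L(r1) and L(r3): 1~1, 1~2, 1~3, 2~1, 2~2, 2~3, 3~4, 4~4
6 of the induced correspondences are critical overlaps of r1 and r3.
overlap: 1~1, 2~2, 3~4
overlap: 1~1, 2~3, 3~4
overlap: 1~1, 3~4
overlap: 1~2, 2~1, 4~4
overlap: 1~3, 2~1, 4~4
overlap: 2~1, 4~4
count: 6


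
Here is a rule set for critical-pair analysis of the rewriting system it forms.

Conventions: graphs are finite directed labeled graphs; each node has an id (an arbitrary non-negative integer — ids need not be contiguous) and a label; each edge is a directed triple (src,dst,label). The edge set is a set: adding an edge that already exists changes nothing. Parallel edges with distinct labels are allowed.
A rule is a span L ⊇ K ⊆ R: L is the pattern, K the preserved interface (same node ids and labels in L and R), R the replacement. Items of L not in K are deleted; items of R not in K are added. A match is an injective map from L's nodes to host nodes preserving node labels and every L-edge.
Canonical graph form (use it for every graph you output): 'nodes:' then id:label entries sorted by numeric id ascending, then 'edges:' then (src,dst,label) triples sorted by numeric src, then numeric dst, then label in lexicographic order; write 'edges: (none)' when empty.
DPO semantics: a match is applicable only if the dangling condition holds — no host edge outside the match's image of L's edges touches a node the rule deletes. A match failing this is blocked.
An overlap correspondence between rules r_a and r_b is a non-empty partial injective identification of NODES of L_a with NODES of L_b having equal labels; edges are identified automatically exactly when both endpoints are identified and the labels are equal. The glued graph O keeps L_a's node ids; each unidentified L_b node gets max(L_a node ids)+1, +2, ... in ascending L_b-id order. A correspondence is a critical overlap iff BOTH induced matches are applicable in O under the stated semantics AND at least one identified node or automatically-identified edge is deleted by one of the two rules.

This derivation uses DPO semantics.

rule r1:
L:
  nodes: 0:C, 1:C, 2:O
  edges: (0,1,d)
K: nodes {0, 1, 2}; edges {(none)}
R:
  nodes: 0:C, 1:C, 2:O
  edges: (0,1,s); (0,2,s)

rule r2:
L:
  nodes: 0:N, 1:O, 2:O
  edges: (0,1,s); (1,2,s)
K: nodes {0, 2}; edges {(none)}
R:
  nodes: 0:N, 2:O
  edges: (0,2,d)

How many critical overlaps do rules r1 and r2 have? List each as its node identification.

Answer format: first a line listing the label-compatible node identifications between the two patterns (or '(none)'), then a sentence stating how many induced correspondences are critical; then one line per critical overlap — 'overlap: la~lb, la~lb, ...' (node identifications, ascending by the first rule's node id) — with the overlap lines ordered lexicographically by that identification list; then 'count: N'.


label-compatible node identifications between L(r1) and L(r2): 2~1, 2~2
1 of the induced correspondences is a critical overlap of r1 and r2.
overlap: 2~1
count: 1


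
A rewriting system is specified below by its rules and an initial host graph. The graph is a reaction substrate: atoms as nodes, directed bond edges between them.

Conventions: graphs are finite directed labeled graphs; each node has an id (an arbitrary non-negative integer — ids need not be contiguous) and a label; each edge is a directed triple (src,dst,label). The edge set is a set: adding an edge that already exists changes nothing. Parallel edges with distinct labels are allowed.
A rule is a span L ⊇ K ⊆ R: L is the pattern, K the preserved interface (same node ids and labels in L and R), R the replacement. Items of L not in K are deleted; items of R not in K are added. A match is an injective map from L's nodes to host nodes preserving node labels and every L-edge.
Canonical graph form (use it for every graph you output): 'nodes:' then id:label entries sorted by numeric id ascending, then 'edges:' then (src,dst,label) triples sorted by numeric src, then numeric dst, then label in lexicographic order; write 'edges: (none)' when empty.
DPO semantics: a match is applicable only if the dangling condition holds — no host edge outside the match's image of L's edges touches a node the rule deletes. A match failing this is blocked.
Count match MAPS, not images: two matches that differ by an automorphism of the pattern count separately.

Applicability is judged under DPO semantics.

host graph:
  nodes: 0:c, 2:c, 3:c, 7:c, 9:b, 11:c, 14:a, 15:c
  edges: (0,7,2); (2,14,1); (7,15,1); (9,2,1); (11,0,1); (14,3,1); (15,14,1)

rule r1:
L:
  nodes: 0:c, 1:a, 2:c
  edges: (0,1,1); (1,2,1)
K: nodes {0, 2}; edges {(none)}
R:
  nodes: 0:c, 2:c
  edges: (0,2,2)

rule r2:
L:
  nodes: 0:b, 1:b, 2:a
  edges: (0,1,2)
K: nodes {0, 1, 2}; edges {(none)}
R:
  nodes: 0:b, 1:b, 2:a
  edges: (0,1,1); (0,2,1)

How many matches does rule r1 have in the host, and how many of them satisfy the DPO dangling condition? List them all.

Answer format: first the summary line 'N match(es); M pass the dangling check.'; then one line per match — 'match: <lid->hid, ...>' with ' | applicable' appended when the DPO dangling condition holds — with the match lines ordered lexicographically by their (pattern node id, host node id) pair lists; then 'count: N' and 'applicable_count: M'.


2 match(es); 0 pass the dangling check.
match: 0->2, 1->14, 2->3
match: 0->15, 1->14, 2->3
count: 2
applicable_count: 0


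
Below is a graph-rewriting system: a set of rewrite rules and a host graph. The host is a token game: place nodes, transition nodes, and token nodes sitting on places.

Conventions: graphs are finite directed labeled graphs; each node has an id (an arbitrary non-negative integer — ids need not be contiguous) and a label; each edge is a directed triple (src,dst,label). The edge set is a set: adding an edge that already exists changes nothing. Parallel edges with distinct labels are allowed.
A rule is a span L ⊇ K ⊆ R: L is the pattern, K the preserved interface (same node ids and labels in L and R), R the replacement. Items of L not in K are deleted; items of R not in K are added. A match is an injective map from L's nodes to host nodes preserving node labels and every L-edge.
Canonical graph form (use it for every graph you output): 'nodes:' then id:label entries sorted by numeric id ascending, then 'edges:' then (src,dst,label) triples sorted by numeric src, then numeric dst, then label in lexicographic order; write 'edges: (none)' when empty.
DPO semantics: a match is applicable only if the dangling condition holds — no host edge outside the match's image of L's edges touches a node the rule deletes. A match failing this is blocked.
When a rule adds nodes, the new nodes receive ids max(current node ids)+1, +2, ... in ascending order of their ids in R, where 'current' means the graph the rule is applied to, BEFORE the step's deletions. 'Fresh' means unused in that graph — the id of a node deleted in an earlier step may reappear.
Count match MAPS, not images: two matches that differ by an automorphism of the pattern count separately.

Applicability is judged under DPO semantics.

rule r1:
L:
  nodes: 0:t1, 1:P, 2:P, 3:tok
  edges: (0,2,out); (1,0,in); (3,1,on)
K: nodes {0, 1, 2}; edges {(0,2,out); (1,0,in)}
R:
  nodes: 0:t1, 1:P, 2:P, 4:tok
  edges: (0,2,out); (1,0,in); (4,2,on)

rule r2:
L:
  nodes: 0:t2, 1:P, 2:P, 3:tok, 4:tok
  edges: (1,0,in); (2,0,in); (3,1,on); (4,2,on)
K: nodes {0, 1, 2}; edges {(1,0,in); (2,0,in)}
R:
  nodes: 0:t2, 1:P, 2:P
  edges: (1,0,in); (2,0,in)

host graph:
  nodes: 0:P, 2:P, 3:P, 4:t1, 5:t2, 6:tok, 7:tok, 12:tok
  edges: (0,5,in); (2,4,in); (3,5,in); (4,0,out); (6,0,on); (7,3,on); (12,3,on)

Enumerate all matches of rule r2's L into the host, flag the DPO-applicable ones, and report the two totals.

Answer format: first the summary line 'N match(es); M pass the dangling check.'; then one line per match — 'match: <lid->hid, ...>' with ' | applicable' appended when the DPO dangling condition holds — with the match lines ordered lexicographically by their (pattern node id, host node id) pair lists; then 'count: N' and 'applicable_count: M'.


4 match(es); 4 pass the dangling check.
match: 0->5, 1->0, 2->3, 3->6, 4->7 | applicable
match: 0->5, 1->0, 2->3, 3->6, 4->12 | applicable
match: 0->5, 1->3, 2->0, 3->7, 4->6 | applicable
match: 0->5, 1->3, 2->0, 3->12, 4->6 | applicable
count: 4
applicable_count: 4


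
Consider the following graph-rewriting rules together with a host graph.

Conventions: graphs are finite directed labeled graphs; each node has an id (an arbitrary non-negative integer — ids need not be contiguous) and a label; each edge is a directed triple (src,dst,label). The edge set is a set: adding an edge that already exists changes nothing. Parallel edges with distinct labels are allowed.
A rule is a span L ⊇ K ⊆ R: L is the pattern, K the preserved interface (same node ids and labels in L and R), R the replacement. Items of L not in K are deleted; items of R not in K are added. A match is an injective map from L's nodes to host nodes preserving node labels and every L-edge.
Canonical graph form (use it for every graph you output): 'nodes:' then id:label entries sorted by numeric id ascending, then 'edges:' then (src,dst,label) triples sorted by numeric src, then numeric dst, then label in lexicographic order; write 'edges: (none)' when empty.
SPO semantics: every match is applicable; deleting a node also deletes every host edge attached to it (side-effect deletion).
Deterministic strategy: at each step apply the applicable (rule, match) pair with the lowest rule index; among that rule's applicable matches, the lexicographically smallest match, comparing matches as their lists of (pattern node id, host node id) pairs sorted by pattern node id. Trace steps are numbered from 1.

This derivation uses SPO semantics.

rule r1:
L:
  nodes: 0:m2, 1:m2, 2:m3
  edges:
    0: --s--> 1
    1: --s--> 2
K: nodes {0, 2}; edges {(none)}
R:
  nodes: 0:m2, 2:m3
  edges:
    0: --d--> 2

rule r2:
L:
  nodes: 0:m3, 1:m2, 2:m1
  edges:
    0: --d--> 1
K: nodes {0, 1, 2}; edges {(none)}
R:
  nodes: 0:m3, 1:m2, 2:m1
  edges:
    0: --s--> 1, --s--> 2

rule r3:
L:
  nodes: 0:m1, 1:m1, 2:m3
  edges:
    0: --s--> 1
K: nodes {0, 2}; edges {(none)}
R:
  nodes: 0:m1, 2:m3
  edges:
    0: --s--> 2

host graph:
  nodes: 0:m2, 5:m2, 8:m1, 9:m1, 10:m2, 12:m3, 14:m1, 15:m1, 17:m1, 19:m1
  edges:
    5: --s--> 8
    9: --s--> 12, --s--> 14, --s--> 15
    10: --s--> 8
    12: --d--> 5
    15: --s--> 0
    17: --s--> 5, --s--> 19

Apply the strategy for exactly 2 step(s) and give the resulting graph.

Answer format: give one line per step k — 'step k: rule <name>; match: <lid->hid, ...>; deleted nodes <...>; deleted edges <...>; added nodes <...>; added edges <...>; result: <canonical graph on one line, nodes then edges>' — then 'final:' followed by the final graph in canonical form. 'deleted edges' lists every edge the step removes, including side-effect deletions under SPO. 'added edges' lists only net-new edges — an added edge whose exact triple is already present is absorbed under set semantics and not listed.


step 1: rule r2; match: 0->12, 1->5, 2->8; deleted nodes (none); deleted edges (12,5,d); added nodes (none); added edges (12,5,s); (12,8,s); result: nodes: 0:m2, 5:m2, 8:m1, 9:m1, 10:m2, 12:m3, 14:m1, 15:m1, 17:m1, 19:m1 edges: (5,8,s); (9,12,s); (9,14,s); (9,15,s); (10,8,s); (12,5,s); (12,8,s); (15,0,s); (17,5,s); (17,19,s)
step 2: rule r3; match: 0->9, 1->14, 2->12; deleted nodes 14; deleted edges (9,14,s); added nodes (none); added edges (none); result: nodes: 0:m2, 5:m2, 8:m1, 9:m1, 10:m2, 12:m3, 15:m1, 17:m1, 19:m1 edges: (5,8,s); (9,12,s); (9,15,s); (10,8,s); (12,5,s); (12,8,s); (15,0,s); (17,5,s); (17,19,s)
final:
nodes: 0:m2, 5:m2, 8:m1, 9:m1, 10:m2, 12:m3, 15:m1, 17:m1, 19:m1
edges: (5,8,s); (9,12,s); (9,15,s); (10,8,s); (12,5,s); (12,8,s); (15,0,s); (17,5,s); (17,19,s)


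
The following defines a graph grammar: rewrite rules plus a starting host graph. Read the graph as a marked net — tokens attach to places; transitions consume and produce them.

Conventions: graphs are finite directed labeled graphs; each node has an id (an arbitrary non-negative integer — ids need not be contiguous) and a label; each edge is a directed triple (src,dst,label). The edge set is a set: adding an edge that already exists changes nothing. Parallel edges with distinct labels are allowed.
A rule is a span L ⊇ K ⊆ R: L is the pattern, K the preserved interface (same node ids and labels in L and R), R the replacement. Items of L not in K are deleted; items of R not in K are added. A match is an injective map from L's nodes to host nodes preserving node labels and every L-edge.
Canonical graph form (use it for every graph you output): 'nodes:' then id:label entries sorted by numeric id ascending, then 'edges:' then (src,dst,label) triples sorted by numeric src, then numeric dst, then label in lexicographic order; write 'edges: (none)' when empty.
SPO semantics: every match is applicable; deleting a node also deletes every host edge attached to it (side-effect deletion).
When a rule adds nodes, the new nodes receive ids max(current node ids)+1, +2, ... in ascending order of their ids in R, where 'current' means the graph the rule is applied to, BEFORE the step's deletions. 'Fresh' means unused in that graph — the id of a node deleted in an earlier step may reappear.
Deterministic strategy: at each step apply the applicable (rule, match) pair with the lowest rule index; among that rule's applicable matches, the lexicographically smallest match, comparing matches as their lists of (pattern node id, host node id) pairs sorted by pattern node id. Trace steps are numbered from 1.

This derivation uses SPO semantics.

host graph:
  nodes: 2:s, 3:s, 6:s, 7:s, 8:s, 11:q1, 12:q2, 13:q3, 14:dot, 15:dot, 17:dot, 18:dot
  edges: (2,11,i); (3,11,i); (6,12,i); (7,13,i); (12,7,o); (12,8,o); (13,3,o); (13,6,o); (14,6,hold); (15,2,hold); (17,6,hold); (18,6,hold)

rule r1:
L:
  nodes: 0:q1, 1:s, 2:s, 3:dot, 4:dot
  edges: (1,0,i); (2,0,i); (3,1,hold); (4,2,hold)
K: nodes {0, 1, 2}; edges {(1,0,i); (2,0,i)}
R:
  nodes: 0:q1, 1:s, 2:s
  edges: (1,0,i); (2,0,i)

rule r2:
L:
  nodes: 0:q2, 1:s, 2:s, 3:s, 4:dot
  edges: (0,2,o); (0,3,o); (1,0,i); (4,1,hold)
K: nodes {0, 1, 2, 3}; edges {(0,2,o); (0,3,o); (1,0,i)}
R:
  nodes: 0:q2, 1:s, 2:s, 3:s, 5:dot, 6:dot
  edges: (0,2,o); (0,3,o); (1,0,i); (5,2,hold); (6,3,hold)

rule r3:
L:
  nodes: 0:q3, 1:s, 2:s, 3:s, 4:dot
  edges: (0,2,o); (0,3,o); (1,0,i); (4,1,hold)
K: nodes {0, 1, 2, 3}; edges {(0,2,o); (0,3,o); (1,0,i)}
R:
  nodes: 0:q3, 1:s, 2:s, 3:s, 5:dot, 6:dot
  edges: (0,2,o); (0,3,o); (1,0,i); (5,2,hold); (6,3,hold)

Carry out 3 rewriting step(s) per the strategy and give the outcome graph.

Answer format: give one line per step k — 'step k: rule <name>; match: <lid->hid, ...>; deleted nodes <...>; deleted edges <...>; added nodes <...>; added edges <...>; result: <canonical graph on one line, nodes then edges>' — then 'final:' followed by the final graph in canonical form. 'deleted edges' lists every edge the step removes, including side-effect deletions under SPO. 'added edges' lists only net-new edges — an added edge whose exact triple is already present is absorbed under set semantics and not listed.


step 1: rule r2; match: 0->12, 1->6, 2->7, 3->8, 4->14; deleted nodes 14; deleted edges (14,6,hold); added nodes 19, 20; added edges (19,7,hold); (20,8,hold); result: nodes: 2:s, 3:s, 6:s, 7:s, 8:s, 11:q1, 12:q2, 13:q3, 15:dot, 17:dot, 18:dot, 19:dot, 20:dot edges: (2,11,i); (3,11,i); (6,12,i); (7,13,i); (12,7,o); (12,8,o); (13,3,o); (13,6,o); (15,2,hold); (17,6,hold); (18,6,hold); (19,7,hold); (20,8,hold)
step 2: rule r2; match: 0->12, 1->6, 2->7, 3->8, 4->17; deleted nodes 17; deleted edges (17,6,hold); added nodes 21, 22; added edges (21,7,hold); (22,8,hold); result: nodes: 2:s, 3:s, 6:s, 7:s, 8:s, 11:q1, 12:q2, 13:q3, 15:dot, 18:dot, 19:dot, 20:dot, 21:dot, 22:dot edges: (2,11,i); (3,11,i); (6,12,i); (7,13,i); (12,7,o); (12,8,o); (13,3,o); (13,6,o); (15,2,hold); (18,6,hold); (19,7,hold); (20,8,hold); (21,7,hold); (22,8,hold)
step 3: rule r2; match: 0->12, 1->6, 2->7, 3->8, 4->18; deleted nodes 18; deleted edges (18,6,hold); added nodes 23, 24; added edges (23,7,hold); (24,8,hold); result: nodes: 2:s, 3:s, 6:s, 7:s, 8:s, 11:q1, 12:q2, 13:q3, 15:dot, 19:dot, 20:dot, 21:dot, 22:dot, 23:dot, 24:dot edges: (2,11,i); (3,11,i); (6,12,i); (7,13,i); (12,7,o); (12,8,o); (13,3,o); (13,6,o); (15,2,hold); (19,7,hold); (20,8,hold); (21,7,hold); (22,8,hold); (23,7,hold); (24,8,hold)
final:
nodes: 2:s, 3:s, 6:s, 7:s, 8:s, 11:q1, 12:q2, 13:q3, 15:dot, 19:dot, 20:dot, 21:dot, 22:dot, 23:dot, 24:dot
edges: (2,11,i); (3,11,i); (6,12,i); (7,13,i); (12,7,o); (12,8,o); (13,3,o); (13,6,o); (15,2,hold); (19,7,hold); (20,8,hold); (21,7,hold); (22,8,hold); (23,7,hold); (24,8,hold)
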